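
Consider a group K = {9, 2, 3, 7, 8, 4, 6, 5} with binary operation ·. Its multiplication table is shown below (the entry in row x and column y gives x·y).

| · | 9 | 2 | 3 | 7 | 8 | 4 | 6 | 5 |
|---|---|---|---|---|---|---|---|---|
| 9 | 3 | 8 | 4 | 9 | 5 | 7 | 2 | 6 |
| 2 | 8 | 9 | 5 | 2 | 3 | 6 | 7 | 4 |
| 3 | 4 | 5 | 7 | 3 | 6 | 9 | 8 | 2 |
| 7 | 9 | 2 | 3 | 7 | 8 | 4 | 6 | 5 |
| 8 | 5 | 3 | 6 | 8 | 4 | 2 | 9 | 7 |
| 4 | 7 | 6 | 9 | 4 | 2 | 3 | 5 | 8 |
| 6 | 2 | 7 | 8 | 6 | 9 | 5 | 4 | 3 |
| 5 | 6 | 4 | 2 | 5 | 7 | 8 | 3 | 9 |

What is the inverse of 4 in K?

First locate the identity: row 7 matches the header, so 7 is the identity.
Scan row 4 for 7: 4·9 = 7. Hence 4^(-1) = 9.

9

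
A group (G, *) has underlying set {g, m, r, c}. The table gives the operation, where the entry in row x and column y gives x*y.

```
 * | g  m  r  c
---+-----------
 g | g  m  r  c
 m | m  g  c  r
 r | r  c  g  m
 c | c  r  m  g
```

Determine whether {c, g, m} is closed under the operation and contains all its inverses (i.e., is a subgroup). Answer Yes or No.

No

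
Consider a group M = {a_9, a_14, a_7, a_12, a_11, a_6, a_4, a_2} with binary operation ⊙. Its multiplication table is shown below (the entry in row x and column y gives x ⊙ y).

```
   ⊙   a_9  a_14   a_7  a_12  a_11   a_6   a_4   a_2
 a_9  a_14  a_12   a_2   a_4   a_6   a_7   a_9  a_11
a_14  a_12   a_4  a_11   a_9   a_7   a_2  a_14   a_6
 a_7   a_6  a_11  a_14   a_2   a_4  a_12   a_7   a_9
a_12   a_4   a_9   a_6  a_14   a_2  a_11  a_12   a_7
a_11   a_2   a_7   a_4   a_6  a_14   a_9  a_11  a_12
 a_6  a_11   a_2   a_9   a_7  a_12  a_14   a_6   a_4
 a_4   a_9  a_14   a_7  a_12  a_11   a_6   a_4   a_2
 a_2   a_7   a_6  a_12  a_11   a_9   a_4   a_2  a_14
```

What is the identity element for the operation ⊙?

The identity e satisfies e ⊙ x = x for all x, so its row in the table reproduces the column headers.
Row a_4 reads: a_9, a_14, a_7, a_12, a_11, a_6, a_4, a_2 — exactly the header order. So a_4 is the identity.

a_4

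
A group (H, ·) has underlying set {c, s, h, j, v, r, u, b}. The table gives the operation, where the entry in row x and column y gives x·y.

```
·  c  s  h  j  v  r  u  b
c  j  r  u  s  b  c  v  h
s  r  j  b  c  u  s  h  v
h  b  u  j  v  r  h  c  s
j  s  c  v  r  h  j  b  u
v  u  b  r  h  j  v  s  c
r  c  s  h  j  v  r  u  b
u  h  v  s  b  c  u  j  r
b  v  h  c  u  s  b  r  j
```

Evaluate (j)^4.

r

j^1 = j
j^2 = j·j = r
j^3 = r·j = j
j^4 = j·j = r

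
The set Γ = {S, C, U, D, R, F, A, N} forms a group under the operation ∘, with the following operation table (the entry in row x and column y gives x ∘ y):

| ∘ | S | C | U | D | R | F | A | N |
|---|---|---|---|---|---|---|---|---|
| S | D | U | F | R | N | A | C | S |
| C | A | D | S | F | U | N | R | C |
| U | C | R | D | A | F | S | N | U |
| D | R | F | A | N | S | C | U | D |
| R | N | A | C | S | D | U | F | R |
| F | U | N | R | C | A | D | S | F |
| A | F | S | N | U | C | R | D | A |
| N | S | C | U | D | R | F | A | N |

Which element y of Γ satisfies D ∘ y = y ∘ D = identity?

First locate the identity: row N matches the header, so N is the identity.
Scan row D for N: D ∘ D = N. Hence D^(-1) = D.

D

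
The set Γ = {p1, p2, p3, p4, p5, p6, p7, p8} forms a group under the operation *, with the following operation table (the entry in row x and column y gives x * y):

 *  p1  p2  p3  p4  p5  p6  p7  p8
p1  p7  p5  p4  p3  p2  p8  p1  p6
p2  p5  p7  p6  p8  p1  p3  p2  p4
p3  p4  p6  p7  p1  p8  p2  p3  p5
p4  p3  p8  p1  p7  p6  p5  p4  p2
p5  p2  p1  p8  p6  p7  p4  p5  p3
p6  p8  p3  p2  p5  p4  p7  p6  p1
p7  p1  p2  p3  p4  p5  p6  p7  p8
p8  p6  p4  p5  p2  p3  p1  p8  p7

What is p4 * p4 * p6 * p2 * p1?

p4 * p4 = p7
p7 * p6 = p6
p6 * p2 = p3
p3 * p1 = p4

p4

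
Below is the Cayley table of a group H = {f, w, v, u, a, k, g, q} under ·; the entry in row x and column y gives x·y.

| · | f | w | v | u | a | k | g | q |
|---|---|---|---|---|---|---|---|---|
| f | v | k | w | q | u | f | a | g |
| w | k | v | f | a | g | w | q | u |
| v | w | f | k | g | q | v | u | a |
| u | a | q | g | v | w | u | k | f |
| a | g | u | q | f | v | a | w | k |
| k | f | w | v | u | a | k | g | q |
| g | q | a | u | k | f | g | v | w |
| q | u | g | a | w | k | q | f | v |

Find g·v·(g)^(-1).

v

The identity is k. In row g, the entry k sits in column u, so g^(-1) = u.
g·v = u
u·u = v
(Structurally, H here is isomorphic to the quaternion group Q_8.)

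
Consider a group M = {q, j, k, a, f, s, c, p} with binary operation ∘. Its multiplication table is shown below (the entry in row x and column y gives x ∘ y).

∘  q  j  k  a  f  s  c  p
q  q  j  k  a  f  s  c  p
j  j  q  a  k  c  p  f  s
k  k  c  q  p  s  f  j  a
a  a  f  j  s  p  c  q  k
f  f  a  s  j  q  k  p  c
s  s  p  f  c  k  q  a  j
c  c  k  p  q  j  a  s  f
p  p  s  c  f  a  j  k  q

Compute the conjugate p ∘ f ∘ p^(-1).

The identity is q. In row p, the entry q sits in column p, so p^(-1) = p.
p ∘ f = a
a ∘ p = k

k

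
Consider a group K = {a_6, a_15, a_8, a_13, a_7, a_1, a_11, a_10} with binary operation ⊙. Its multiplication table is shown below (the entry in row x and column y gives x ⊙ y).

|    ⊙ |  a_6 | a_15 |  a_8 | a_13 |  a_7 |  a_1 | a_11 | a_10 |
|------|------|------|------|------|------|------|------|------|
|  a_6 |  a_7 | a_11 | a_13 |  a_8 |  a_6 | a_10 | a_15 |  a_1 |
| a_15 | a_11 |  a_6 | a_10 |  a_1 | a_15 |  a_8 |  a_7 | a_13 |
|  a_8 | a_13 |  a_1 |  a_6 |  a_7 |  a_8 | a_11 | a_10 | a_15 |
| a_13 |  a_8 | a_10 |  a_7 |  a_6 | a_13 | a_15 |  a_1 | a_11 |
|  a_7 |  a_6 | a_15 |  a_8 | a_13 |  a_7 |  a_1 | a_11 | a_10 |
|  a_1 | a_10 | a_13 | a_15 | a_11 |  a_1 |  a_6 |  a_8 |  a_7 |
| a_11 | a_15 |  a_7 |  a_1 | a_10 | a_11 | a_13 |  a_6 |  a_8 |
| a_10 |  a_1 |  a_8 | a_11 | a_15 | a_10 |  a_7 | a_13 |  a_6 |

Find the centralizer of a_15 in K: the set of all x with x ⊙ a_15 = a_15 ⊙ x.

Compare row a_15 with column a_15 entry by entry.
a_6 ⊙ a_15 = a_11 = a_15 ⊙ a_6, so a_6 commutes with a_15.
a_10 ⊙ a_15 = a_8 but a_15 ⊙ a_10 = a_13, so a_10 does not.
Collecting the elements that commute with a_15: C(a_15) = {a_11, a_15, a_6, a_7}.

{a_11, a_15, a_6, a_7}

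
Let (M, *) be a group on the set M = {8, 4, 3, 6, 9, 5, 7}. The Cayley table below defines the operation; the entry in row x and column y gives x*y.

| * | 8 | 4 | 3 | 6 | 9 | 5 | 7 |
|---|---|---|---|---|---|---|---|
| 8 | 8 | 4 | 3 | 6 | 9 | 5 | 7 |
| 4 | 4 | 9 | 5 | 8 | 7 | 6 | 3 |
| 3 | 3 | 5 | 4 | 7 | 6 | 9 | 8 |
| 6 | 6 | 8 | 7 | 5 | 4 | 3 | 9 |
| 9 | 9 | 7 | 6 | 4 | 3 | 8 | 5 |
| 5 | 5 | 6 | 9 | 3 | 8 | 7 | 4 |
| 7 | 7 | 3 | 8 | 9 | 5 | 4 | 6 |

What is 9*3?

Read row 9, column 3: 9*3 = 6.

6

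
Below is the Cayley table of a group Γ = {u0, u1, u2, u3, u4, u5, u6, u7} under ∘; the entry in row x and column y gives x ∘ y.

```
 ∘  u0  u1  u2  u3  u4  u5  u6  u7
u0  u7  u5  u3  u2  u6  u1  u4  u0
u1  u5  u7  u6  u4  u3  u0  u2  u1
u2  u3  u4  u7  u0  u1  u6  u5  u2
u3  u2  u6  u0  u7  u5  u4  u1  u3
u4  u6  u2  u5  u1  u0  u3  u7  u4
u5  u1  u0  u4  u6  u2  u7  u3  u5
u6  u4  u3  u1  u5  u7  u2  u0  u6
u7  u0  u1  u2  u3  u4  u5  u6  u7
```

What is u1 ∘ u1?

u7

Read row u1, column u1: u1 ∘ u1 = u7.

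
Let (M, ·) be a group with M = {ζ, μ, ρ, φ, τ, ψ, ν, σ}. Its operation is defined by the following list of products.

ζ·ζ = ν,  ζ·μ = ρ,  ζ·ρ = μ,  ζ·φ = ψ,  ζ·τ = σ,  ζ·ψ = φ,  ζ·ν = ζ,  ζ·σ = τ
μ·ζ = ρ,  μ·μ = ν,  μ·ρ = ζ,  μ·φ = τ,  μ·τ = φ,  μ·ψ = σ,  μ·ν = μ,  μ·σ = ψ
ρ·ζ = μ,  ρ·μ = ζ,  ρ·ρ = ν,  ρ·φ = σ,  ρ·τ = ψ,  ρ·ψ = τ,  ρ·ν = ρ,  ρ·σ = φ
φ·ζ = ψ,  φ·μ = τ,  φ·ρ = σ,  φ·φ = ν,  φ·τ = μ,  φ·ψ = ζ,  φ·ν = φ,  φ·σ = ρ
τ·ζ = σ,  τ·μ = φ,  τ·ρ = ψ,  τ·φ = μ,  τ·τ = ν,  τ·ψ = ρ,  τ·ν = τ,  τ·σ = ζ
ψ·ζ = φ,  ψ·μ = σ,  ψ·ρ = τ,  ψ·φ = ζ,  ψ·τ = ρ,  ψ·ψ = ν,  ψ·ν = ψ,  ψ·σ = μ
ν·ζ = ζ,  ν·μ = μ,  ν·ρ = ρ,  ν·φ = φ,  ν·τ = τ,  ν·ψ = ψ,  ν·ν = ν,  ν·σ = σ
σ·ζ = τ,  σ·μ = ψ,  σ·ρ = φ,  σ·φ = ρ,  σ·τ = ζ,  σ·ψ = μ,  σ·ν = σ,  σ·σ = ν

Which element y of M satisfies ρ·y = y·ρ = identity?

ρ

First locate the identity: row ν matches the header, so ν is the identity.
Scan row ρ for ν: ρ·ρ = ν. Hence ρ^(-1) = ρ.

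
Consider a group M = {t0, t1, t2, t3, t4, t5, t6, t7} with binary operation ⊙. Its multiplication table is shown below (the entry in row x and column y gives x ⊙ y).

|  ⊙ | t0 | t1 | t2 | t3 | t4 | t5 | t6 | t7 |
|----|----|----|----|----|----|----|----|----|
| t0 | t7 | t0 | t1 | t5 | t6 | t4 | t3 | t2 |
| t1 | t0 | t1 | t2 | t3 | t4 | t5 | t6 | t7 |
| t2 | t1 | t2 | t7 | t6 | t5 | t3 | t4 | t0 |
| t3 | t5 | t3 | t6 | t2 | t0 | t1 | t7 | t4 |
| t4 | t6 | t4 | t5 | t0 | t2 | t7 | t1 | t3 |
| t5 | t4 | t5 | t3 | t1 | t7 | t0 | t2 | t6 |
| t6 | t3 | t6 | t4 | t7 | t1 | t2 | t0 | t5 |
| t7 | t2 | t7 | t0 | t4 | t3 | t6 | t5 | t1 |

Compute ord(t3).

8

The identity element is t1 (its row matches the header).
t3^1 = t3
t3^2 = t3 ⊙ t3 = t2
t3^3 = t2 ⊙ t3 = t6
t3^4 = t6 ⊙ t3 = t7
t3^5 = t7 ⊙ t3 = t4
t3^6 = t4 ⊙ t3 = t0
t3^7 = t0 ⊙ t3 = t5
t3^8 = t5 ⊙ t3 = t1
The first power of t3 equal to the identity is t3^8, so ord(t3) = 8.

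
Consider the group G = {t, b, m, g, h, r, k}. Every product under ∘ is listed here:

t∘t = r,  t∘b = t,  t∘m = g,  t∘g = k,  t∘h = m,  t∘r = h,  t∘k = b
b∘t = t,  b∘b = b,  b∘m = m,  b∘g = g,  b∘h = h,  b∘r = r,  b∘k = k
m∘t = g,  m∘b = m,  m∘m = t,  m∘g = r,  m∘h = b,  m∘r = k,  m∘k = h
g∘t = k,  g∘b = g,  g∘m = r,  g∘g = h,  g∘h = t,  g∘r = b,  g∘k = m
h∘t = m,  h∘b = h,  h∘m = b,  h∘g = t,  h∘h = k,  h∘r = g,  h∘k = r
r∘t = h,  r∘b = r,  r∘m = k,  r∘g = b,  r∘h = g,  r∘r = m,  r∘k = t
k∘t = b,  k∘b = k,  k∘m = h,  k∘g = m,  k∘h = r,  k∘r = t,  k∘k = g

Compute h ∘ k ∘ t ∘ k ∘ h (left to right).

g

h ∘ k = r
r ∘ t = h
h ∘ k = r
r ∘ h = g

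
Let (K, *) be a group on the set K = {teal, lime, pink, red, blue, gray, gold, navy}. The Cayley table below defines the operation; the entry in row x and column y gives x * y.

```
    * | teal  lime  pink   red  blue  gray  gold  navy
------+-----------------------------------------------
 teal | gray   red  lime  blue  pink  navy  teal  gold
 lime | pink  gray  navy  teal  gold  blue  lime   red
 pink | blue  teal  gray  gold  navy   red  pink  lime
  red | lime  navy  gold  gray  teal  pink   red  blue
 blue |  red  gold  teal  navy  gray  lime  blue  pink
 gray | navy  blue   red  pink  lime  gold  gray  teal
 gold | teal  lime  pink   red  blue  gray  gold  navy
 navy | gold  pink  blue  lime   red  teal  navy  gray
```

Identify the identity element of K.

The identity e satisfies e * x = x for all x, so its row in the table reproduces the column headers.
Row gold reads: teal, lime, pink, red, blue, gray, gold, navy — exactly the header order. So gold is the identity.
(Structurally, K here is isomorphic to the quaternion group Q_8.)

gold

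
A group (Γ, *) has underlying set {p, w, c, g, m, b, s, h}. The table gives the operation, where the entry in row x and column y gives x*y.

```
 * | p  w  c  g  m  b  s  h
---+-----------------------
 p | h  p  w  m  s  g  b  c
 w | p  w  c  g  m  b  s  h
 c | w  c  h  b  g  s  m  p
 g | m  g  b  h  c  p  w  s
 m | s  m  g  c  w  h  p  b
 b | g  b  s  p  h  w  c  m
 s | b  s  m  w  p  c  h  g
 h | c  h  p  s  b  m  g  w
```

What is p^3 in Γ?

c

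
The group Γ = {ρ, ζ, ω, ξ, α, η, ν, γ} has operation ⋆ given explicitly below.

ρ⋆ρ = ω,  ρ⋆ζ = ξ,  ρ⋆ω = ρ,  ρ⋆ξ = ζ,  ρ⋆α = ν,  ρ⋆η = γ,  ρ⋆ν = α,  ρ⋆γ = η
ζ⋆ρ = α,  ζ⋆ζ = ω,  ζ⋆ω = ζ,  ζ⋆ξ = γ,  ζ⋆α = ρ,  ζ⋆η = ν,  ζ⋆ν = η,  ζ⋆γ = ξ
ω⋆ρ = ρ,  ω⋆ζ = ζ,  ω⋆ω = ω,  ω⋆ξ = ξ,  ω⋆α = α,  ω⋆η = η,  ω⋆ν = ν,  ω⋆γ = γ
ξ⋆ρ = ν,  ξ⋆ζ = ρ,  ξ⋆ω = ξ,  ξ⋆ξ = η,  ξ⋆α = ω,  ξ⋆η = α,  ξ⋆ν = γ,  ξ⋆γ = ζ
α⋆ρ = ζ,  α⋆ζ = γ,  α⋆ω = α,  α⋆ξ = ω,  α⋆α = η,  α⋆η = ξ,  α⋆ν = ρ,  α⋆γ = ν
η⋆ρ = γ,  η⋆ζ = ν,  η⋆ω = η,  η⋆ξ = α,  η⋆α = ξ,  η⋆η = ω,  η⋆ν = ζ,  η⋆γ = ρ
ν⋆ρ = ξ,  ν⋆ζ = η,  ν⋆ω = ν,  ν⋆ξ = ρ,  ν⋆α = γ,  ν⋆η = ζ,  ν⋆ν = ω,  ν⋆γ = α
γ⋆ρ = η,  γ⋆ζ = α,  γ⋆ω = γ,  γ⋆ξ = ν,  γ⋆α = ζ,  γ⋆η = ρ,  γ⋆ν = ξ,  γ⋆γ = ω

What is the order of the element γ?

2

The identity element is ω (its row matches the header).
γ^1 = γ
γ^2 = γ ⋆ γ = ω
The first power of γ equal to the identity is γ^2, so ord(γ) = 2.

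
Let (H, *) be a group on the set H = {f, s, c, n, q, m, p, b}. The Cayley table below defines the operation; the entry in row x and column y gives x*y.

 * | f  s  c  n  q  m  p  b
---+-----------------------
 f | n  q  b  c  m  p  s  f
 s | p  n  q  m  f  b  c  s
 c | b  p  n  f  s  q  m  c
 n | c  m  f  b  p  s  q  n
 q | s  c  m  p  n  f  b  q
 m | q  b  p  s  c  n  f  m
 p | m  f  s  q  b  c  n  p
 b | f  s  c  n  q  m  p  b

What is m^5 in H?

m^1 = m
m^2 = m*m = n
m^3 = n*m = s
m^4 = s*m = b
m^5 = b*m = m
(Structurally, H here is isomorphic to the quaternion group Q_8.)

m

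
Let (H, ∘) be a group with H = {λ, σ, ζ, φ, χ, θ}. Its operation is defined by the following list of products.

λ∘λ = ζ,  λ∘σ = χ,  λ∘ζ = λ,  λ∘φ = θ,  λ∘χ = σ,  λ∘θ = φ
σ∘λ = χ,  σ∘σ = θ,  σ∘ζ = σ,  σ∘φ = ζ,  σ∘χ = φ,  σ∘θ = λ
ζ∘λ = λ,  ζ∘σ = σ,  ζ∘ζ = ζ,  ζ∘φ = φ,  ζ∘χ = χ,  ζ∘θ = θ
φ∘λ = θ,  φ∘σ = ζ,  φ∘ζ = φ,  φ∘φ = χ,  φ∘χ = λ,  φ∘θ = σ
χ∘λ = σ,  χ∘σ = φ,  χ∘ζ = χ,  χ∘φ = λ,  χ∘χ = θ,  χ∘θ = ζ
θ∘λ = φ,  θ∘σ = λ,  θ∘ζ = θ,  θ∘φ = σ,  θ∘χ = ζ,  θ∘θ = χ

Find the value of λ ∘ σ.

χ

Read row λ, column σ: λ ∘ σ = χ.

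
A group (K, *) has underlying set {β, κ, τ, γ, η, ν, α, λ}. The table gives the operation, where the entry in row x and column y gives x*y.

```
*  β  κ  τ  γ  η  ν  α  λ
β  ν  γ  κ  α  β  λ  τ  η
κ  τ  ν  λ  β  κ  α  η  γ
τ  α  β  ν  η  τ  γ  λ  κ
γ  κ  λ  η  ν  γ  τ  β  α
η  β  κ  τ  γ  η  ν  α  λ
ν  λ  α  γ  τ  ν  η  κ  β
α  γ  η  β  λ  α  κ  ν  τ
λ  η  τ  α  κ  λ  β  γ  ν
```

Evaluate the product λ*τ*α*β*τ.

α

λ*τ = α
α*α = ν
ν*β = λ
λ*τ = α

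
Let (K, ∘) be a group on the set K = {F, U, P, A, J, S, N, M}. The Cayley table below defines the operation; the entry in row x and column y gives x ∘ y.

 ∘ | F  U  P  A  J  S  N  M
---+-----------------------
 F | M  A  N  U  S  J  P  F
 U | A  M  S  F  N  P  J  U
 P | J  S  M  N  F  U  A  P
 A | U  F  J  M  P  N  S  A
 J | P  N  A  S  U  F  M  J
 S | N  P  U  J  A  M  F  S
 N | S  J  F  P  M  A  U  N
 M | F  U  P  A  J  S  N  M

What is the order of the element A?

2

The identity element is M (its row matches the header).
A^1 = A
A^2 = A ∘ A = M
The first power of A equal to the identity is A^2, so ord(A) = 2.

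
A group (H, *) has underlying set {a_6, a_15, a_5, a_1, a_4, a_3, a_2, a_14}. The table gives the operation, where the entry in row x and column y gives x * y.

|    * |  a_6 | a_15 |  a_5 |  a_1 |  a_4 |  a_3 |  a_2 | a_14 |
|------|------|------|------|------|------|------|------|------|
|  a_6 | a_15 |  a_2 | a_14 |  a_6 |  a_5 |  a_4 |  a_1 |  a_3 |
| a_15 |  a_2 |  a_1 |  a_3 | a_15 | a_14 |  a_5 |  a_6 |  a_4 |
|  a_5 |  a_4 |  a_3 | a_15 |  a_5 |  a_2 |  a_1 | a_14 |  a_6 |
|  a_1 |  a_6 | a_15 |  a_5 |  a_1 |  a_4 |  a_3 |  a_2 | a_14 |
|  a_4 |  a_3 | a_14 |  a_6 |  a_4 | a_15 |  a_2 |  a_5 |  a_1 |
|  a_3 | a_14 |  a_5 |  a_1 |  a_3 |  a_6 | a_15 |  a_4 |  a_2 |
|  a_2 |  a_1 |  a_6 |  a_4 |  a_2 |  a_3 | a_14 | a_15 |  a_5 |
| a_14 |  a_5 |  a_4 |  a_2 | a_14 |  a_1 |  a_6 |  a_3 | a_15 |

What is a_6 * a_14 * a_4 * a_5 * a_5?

a_2

a_6 * a_14 = a_3
a_3 * a_4 = a_6
a_6 * a_5 = a_14
a_14 * a_5 = a_2
(Structurally, H here is isomorphic to the quaternion group Q_8.)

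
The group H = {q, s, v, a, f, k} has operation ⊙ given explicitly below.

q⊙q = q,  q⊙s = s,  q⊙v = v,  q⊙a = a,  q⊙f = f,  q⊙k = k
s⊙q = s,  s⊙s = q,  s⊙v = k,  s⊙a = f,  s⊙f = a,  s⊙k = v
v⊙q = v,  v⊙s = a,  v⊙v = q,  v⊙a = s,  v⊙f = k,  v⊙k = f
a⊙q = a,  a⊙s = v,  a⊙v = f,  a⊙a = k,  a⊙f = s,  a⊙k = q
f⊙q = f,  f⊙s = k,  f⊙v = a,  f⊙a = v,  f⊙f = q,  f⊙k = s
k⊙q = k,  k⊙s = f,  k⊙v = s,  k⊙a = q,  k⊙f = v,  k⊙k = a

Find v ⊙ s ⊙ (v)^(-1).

f

The identity is q. In row v, the entry q sits in column v, so v^(-1) = v.
v ⊙ s = a
a ⊙ v = f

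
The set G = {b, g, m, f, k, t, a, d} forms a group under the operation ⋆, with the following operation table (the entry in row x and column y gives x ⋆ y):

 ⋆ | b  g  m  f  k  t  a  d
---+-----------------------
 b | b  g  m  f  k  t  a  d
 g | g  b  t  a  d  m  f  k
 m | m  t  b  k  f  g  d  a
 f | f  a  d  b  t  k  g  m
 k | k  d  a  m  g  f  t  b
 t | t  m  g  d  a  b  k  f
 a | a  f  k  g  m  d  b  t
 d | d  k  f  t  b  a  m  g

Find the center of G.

{b, g}

An element z is central iff its row equals its column in the table.
For m: m ⋆ d = a ≠ f = d ⋆ m, so m ∉ Z.
Checking each element this way leaves Z(G) = {b, g}.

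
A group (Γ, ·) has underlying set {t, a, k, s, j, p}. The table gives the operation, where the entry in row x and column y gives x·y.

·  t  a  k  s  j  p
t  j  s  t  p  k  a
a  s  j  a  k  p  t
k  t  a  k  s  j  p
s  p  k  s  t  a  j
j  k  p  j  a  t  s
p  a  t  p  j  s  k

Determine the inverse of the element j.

First locate the identity: row k matches the header, so k is the identity.
Scan row j for k: j·t = k. Hence j^(-1) = t.
(Structurally, Γ here is isomorphic to the cyclic group Z_6.)

t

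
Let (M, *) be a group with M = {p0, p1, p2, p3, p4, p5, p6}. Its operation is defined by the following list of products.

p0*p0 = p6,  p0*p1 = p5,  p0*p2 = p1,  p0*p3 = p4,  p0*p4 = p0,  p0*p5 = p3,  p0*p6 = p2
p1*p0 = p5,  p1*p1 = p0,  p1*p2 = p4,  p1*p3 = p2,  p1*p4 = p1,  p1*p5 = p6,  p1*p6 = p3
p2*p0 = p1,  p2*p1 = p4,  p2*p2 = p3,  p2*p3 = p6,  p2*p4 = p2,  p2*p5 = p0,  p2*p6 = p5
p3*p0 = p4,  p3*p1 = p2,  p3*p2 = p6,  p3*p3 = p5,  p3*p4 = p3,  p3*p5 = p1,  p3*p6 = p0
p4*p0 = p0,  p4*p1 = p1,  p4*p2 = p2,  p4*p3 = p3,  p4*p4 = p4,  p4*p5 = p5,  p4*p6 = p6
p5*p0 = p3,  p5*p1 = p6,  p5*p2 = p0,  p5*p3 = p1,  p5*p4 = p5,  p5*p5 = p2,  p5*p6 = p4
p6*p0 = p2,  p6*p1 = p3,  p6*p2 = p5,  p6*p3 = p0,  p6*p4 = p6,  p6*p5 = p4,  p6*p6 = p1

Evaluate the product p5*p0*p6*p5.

p3

p5*p0 = p3
p3*p6 = p0
p0*p5 = p3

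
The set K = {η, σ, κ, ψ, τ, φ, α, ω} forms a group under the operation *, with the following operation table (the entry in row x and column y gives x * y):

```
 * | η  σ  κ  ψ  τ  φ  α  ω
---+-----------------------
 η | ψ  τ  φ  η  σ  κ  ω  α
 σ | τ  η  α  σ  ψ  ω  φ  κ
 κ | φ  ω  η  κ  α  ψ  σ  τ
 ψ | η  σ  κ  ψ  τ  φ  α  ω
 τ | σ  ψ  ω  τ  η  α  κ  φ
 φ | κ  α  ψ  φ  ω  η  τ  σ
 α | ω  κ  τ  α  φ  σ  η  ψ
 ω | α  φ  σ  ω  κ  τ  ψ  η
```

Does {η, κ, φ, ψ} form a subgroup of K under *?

Yes

{η, κ, φ, ψ} contains the identity ψ.
Checking products: every product of two elements of {η, κ, φ, ψ} (read from the table) lies in {η, κ, φ, ψ}, so the set is closed.
In a finite group, a nonempty closed subset is a subgroup. So {η, κ, φ, ψ} ≤ K.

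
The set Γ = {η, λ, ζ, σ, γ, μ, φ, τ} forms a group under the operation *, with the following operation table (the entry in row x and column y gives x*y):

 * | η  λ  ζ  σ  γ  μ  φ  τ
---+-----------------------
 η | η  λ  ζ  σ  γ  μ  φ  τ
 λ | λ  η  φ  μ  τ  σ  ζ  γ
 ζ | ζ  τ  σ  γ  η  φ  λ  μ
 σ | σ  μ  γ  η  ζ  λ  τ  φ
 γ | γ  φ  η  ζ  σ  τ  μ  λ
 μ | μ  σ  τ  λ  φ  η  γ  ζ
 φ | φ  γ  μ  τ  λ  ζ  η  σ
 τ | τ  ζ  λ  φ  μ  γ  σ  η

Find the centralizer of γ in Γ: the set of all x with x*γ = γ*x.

Compare row γ with column γ entry by entry.
σ*γ = ζ = γ*σ, so σ commutes with γ.
φ*γ = λ but γ*φ = μ, so φ does not.
Collecting the elements that commute with γ: C(γ) = {γ, ζ, η, σ}.

{γ, ζ, η, σ}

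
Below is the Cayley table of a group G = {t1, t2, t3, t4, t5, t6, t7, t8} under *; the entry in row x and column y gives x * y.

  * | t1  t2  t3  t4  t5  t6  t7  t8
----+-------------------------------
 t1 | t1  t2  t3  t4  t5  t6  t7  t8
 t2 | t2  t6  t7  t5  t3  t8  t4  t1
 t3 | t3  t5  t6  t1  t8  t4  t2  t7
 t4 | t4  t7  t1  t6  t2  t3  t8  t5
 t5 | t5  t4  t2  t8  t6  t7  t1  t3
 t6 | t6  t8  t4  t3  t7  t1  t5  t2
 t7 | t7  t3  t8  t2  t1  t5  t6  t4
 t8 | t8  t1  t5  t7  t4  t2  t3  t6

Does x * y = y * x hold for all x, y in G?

No

t7 * t4 = t2 but t4 * t7 = t8.
Since t7 and t4 do not commute, G is not abelian.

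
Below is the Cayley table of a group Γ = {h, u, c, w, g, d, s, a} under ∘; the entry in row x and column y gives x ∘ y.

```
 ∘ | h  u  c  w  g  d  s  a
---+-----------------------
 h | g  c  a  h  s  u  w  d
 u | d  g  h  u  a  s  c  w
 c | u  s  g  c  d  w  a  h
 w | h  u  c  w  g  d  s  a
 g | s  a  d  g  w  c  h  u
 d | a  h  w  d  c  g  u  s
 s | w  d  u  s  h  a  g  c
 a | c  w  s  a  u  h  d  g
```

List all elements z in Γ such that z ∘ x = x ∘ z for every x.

{g, w}

An element z is central iff its row equals its column in the table.
For s: s ∘ a = c ≠ d = a ∘ s, so s ∉ Z.
Checking each element this way leaves Z(Γ) = {g, w}.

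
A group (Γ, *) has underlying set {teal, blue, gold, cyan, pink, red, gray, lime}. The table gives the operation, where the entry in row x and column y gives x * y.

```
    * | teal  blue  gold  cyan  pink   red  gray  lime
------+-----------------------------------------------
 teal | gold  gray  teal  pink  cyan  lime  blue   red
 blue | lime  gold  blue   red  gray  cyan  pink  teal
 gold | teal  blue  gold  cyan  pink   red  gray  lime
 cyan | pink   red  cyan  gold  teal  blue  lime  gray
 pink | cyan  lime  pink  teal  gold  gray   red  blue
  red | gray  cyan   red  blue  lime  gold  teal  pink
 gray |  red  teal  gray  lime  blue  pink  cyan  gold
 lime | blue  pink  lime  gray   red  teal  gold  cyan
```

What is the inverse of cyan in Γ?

First locate the identity: row gold matches the header, so gold is the identity.
Scan row cyan for gold: cyan * cyan = gold. Hence cyan^(-1) = cyan.

cyan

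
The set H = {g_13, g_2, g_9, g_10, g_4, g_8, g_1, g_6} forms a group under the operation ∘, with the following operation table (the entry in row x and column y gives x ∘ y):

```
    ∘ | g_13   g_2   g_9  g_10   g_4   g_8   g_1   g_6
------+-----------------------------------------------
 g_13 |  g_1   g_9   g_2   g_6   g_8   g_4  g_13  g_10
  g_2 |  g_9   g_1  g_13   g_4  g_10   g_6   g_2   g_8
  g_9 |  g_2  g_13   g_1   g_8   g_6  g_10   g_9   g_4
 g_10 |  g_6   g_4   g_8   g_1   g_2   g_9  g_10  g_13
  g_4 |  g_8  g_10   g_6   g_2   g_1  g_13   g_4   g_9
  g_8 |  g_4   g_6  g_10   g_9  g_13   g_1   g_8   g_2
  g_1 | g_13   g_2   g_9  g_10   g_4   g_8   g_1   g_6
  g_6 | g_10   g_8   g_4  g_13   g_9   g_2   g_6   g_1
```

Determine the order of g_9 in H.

The identity element is g_1 (its row matches the header).
g_9^1 = g_9
g_9^2 = g_9 ∘ g_9 = g_1
The first power of g_9 equal to the identity is g_9^2, so ord(g_9) = 2.

2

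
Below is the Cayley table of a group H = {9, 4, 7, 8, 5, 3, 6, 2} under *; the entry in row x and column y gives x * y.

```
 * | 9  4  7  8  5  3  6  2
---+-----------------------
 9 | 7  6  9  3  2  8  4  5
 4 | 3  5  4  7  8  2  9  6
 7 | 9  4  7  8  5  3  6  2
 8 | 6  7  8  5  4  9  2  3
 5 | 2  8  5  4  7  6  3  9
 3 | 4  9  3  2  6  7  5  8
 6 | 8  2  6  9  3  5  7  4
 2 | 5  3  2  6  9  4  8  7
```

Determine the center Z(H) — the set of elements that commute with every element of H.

{5, 7}

An element z is central iff its row equals its column in the table.
For 2: 2 * 8 = 6 ≠ 3 = 8 * 2, so 2 ∉ Z.
Checking each element this way leaves Z(H) = {5, 7}.
(Structurally, H here is isomorphic to the dihedral group D_4.)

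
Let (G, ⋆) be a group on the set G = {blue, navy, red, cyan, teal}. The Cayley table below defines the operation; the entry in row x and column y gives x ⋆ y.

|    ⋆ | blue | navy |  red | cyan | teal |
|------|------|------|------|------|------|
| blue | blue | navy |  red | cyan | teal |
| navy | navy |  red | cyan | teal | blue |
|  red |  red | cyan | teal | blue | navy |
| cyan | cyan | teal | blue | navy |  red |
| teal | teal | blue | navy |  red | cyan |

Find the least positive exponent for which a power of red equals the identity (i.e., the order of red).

The identity element is blue (its row matches the header).
red^1 = red
red^2 = red ⋆ red = teal
red^3 = teal ⋆ red = navy
red^4 = navy ⋆ red = cyan
red^5 = cyan ⋆ red = blue
The first power of red equal to the identity is red^5, so ord(red) = 5.

5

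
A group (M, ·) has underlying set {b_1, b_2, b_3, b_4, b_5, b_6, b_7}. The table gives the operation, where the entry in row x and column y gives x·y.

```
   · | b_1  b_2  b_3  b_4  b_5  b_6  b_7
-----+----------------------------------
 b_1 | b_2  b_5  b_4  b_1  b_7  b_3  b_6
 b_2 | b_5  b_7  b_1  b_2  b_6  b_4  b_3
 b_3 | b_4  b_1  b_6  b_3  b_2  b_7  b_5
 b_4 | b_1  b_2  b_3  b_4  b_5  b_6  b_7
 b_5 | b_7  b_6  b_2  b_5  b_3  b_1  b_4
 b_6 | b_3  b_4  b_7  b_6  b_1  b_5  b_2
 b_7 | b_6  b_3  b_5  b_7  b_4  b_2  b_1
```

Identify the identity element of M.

b_4

The identity e satisfies e·x = x for all x, so its row in the table reproduces the column headers.
Row b_4 reads: b_1, b_2, b_3, b_4, b_5, b_6, b_7 — exactly the header order. So b_4 is the identity.
(Structurally, M here is isomorphic to the cyclic group Z_7.)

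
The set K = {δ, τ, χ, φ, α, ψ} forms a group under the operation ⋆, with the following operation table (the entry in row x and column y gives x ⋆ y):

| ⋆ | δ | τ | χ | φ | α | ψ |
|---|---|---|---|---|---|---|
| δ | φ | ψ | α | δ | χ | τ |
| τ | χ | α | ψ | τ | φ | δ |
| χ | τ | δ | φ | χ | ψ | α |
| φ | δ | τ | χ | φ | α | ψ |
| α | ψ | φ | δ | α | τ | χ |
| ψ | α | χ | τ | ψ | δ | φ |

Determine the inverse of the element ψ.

First locate the identity: row φ matches the header, so φ is the identity.
Scan row ψ for φ: ψ ⋆ ψ = φ. Hence ψ^(-1) = ψ.

ψ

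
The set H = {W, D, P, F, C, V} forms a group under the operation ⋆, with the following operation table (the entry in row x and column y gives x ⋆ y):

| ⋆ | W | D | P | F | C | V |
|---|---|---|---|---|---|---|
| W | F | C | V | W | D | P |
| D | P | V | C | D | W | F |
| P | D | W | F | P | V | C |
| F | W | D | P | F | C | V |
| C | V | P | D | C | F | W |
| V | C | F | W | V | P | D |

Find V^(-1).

First locate the identity: row F matches the header, so F is the identity.
Scan row V for F: V ⋆ D = F. Hence V^(-1) = D.

D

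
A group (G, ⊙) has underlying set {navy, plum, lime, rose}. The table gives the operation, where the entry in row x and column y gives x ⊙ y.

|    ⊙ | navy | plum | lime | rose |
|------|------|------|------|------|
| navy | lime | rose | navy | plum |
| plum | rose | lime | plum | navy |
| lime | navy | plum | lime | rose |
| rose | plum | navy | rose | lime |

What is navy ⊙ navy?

lime

Read row navy, column navy: navy ⊙ navy = lime.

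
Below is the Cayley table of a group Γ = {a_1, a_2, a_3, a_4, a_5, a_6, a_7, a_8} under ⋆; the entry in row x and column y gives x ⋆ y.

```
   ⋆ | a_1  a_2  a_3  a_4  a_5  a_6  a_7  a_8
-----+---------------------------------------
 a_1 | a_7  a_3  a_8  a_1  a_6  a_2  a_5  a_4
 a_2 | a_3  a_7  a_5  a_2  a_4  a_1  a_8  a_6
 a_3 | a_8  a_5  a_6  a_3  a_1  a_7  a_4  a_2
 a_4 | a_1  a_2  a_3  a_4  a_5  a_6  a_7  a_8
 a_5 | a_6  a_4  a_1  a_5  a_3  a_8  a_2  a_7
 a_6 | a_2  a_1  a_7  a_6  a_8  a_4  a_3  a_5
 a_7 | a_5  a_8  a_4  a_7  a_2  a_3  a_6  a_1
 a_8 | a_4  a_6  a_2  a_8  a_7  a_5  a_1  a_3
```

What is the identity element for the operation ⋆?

The identity e satisfies e ⋆ x = x for all x, so its row in the table reproduces the column headers.
Row a_4 reads: a_1, a_2, a_3, a_4, a_5, a_6, a_7, a_8 — exactly the header order. So a_4 is the identity.
(Structurally, Γ here is isomorphic to the cyclic group Z_8.)

a_4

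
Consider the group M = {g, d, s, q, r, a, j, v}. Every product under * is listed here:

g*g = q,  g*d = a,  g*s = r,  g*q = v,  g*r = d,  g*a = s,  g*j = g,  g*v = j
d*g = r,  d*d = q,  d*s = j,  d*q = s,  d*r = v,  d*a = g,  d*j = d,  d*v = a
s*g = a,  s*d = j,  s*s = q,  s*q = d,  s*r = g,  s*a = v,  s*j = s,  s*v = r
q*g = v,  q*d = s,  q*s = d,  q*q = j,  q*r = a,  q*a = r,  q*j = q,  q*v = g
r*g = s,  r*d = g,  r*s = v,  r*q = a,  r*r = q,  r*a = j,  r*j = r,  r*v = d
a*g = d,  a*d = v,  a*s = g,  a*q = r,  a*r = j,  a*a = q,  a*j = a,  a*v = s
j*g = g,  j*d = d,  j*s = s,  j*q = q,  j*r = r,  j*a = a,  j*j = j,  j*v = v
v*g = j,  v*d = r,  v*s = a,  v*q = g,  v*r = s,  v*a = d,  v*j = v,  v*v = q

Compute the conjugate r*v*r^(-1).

The identity is j. In row r, the entry j sits in column a, so r^(-1) = a.
r*v = d
d*a = g

g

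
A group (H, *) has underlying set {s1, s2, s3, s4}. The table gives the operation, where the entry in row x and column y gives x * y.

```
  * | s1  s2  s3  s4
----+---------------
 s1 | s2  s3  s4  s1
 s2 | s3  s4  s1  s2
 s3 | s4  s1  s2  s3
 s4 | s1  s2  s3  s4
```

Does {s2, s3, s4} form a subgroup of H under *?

No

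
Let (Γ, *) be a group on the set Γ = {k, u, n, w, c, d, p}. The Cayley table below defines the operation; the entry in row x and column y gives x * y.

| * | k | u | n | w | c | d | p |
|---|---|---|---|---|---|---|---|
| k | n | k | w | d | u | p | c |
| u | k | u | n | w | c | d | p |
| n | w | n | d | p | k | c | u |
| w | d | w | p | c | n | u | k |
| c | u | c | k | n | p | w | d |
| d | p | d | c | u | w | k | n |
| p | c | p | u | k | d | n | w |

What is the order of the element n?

The identity element is u (its row matches the header).
n^1 = n
n^2 = n * n = d
n^3 = d * n = c
n^4 = c * n = k
n^5 = k * n = w
n^6 = w * n = p
n^7 = p * n = u
The first power of n equal to the identity is n^7, so ord(n) = 7.
(Structurally, Γ here is isomorphic to the cyclic group Z_7.)

7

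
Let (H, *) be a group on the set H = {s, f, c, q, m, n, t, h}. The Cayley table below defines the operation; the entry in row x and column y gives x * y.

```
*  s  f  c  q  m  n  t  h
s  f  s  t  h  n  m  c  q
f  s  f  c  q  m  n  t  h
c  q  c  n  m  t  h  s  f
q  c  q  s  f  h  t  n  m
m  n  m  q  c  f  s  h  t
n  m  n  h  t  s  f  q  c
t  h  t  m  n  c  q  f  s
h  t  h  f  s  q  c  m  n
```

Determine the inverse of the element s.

s

First locate the identity: row f matches the header, so f is the identity.
Scan row s for f: s * s = f. Hence s^(-1) = s.
(Structurally, H here is isomorphic to the dihedral group D_4.)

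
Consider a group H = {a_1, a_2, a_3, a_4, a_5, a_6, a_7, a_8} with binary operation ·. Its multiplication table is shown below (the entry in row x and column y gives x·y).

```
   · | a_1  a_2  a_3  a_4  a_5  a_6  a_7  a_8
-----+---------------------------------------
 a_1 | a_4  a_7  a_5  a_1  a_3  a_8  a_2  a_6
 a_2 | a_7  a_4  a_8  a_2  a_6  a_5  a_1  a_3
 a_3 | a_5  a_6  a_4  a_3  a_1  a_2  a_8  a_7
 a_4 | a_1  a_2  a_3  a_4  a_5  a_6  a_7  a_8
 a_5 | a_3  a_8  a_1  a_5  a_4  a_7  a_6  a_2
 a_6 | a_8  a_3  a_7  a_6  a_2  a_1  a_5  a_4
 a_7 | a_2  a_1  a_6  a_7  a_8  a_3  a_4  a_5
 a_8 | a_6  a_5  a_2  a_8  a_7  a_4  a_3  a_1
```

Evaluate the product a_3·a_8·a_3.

a_3·a_8 = a_7
a_7·a_3 = a_6
(Structurally, H here is isomorphic to the dihedral group D_4.)

a_6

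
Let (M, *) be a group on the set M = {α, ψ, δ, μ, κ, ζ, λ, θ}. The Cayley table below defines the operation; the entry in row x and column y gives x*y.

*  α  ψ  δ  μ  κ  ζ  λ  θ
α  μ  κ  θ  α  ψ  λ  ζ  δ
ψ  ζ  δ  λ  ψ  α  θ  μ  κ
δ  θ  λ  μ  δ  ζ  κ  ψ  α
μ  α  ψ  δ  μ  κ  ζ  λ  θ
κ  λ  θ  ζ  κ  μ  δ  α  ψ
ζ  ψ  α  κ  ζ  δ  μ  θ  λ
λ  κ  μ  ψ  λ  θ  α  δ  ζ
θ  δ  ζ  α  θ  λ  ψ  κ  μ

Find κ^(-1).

First locate the identity: row μ matches the header, so μ is the identity.
Scan row κ for μ: κ*κ = μ. Hence κ^(-1) = κ.
(Structurally, M here is isomorphic to the dihedral group D_4.)

κ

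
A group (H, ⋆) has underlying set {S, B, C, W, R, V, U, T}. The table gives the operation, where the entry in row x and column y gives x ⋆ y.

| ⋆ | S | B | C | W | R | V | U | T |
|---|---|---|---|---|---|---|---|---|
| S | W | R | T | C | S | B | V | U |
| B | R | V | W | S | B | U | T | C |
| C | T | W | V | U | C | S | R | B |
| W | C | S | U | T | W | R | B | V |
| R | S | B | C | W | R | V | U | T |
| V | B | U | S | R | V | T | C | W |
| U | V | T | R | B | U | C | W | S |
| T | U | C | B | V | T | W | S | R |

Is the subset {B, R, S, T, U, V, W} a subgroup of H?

U ⋆ V = C, which is not in {B, R, S, T, U, V, W}.
The subset is not closed under ⋆, so it is not a subgroup.
(Structurally, H here is isomorphic to the cyclic group Z_8.)

No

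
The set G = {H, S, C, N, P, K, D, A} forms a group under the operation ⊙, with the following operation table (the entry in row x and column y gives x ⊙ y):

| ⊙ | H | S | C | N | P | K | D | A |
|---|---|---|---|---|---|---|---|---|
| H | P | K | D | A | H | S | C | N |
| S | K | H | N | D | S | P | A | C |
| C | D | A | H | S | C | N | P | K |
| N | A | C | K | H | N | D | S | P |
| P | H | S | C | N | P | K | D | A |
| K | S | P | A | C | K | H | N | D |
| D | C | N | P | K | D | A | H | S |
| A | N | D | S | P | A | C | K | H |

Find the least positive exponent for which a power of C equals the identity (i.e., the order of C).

4

The identity element is P (its row matches the header).
C^1 = C
C^2 = C ⊙ C = H
C^3 = H ⊙ C = D
C^4 = D ⊙ C = P
The first power of C equal to the identity is C^4, so ord(C) = 4.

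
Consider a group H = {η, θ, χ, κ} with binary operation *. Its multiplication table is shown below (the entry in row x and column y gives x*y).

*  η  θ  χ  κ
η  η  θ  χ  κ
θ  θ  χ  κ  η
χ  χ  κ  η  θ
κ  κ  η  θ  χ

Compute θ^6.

χ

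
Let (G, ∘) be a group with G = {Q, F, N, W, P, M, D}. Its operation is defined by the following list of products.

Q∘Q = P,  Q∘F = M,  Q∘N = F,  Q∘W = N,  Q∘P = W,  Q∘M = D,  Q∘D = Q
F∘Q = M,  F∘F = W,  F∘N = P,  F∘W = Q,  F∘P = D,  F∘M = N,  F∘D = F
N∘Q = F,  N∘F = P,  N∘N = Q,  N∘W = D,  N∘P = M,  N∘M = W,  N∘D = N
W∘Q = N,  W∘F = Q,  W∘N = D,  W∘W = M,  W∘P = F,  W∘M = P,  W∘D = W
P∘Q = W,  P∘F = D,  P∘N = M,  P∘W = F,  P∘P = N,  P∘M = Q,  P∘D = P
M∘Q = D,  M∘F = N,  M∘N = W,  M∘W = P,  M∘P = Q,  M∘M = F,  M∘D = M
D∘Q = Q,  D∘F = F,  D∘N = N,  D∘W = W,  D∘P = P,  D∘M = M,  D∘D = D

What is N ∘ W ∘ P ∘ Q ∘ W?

M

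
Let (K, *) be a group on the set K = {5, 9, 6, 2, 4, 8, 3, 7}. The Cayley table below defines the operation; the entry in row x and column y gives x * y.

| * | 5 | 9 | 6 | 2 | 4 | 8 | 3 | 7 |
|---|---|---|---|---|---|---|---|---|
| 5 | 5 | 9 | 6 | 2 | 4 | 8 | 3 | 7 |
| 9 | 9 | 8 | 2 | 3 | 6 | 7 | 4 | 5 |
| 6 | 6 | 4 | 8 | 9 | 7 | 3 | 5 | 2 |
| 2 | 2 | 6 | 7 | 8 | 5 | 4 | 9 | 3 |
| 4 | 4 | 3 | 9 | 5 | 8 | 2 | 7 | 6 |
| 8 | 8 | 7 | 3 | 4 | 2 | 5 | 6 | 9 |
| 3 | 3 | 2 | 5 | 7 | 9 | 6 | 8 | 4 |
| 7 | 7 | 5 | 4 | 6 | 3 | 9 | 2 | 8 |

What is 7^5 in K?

7^1 = 7
7^2 = 7 * 7 = 8
7^3 = 8 * 7 = 9
7^4 = 9 * 7 = 5
7^5 = 5 * 7 = 7
(Structurally, K here is isomorphic to the quaternion group Q_8.)

7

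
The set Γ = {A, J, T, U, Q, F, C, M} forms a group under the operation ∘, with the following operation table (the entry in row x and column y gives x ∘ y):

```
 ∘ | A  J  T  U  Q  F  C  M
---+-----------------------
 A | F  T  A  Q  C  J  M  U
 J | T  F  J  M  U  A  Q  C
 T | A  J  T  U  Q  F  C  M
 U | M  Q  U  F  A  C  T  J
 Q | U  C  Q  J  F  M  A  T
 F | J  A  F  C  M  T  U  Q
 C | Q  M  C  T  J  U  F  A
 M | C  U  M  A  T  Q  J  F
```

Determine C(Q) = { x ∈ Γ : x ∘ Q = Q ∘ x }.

Compare row Q with column Q entry by entry.
F ∘ Q = M = Q ∘ F, so F commutes with Q.
A ∘ Q = C but Q ∘ A = U, so A does not.
Collecting the elements that commute with Q: C(Q) = {F, M, Q, T}.

{F, M, Q, T}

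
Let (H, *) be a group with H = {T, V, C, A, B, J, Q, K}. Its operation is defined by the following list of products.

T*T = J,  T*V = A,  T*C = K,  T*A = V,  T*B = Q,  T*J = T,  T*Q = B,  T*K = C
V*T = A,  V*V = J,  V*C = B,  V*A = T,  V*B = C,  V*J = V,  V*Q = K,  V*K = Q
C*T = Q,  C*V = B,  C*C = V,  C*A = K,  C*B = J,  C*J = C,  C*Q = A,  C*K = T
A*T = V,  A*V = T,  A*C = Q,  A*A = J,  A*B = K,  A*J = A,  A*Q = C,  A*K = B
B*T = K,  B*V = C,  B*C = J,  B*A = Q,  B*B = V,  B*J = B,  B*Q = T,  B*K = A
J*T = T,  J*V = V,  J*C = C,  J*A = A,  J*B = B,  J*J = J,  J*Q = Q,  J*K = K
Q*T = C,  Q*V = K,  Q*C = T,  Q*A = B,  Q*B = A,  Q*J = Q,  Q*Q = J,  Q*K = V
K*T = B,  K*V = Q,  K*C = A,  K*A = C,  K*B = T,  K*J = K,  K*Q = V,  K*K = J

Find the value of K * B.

Read row K, column B: K * B = T.

T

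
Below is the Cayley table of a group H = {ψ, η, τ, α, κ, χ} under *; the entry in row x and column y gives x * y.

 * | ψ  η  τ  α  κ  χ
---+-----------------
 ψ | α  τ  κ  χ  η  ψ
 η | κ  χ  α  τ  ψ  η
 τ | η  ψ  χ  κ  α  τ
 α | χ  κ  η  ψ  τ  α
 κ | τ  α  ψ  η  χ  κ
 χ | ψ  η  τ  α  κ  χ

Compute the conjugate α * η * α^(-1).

The identity is χ. In row α, the entry χ sits in column ψ, so α^(-1) = ψ.
α * η = κ
κ * ψ = τ

τ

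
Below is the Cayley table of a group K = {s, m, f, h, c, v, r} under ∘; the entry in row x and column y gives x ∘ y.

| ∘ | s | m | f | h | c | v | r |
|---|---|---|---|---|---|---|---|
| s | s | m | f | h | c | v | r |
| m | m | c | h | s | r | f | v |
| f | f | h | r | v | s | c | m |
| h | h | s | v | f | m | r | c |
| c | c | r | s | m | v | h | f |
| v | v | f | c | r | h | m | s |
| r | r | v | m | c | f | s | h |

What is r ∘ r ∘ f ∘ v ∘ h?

r ∘ r = h
h ∘ f = v
v ∘ v = m
m ∘ h = s

s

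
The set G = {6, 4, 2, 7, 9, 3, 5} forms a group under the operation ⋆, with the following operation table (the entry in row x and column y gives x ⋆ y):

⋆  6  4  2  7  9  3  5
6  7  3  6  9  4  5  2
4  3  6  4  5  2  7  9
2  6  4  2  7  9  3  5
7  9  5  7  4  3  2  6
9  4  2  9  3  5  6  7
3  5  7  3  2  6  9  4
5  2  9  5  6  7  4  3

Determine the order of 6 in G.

7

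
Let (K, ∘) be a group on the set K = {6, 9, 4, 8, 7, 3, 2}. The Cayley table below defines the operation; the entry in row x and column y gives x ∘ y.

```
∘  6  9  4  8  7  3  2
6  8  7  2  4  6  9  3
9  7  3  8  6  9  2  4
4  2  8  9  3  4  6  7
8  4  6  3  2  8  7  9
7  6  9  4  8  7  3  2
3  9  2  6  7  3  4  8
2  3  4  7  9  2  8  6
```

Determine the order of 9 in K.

7

The identity element is 7 (its row matches the header).
9^1 = 9
9^2 = 9 ∘ 9 = 3
9^3 = 3 ∘ 9 = 2
9^4 = 2 ∘ 9 = 4
9^5 = 4 ∘ 9 = 8
9^6 = 8 ∘ 9 = 6
9^7 = 6 ∘ 9 = 7
The first power of 9 equal to the identity is 9^7, so ord(9) = 7.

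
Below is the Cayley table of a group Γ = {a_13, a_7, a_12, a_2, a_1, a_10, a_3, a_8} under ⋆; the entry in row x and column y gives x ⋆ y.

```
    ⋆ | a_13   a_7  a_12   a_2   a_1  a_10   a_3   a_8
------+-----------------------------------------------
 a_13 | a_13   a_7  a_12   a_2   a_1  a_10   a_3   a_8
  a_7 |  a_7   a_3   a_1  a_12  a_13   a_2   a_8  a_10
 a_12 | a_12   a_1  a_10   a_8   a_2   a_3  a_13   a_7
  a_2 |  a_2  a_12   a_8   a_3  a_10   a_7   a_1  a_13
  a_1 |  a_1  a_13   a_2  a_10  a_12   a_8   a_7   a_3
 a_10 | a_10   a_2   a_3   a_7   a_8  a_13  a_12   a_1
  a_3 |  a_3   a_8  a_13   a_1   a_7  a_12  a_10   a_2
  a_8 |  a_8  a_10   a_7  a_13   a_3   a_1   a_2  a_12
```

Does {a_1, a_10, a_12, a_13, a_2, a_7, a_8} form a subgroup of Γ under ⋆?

No

a_2 ⋆ a_2 = a_3, which is not in {a_1, a_10, a_12, a_13, a_2, a_7, a_8}.
The subset is not closed under ⋆, so it is not a subgroup.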